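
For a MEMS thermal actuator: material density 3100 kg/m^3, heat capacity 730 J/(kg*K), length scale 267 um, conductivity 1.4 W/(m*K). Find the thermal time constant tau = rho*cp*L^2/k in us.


Step 1: Convert L to m: L = 267e-6 m
Step 2: L^2 = (267e-6)^2 = 7.1289e-08 m^2
Step 3: tau = 3100 * 730 * 7.1289e-08 / 1.4 = 1.1523357643e-01 s
Step 4: Convert to microseconds (multiply by 1e6).
tau = 115233.576 us


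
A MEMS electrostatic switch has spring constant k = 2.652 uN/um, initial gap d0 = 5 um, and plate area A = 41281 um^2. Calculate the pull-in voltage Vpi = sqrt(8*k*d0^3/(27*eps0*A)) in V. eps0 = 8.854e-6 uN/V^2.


Step 1: Compute numerator: 8 * k * d0^3 = 8 * 2.652 * 5^3 = 2652.0
Step 2: Compute denominator: 27 * eps0 * A = 27 * 8.854e-6 * 41281 = 9.868553
Step 3: Vpi = sqrt(2652.0 / 9.868553)
Vpi = 16.39 V


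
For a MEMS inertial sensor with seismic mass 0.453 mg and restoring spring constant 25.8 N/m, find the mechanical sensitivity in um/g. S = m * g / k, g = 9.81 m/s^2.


Step 1: Convert mass: m = 0.453 mg = 4.53e-07 kg
Step 2: S = m * g / k = 4.53e-07 * 9.81 / 25.8
Step 3: S = 1.72e-07 m/g
Step 4: Convert to um/g: S = 0.172 um/g


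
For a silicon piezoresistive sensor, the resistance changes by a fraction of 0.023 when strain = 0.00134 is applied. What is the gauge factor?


Step 1: Identify values.
dR/R = 0.023, strain = 0.00134
Step 2: GF = (dR/R) / strain = 0.023 / 0.00134
GF = 17.2


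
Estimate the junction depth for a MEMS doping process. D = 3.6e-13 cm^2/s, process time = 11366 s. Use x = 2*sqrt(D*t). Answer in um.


Step 1: Compute D*t = 3.6e-13 * 11366 = 4.09176e-09 cm^2
Step 2: sqrt(D*t) = 6.39669e-05 cm
Step 3: x = 2 * 6.39669e-05 cm = 1.279338e-04 cm
Step 4: Convert to um (1 cm = 1e4 um): x = 1.279 um


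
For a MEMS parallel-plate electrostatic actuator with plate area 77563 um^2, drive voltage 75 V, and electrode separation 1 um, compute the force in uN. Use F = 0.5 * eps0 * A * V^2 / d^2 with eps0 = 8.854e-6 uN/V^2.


Step 1: Identify parameters.
eps0 = 8.854e-6 uN/V^2, A = 77563 um^2, V = 75 V, d = 1 um
Step 2: Compute V^2 = 75^2 = 5625
Step 3: Compute d^2 = 1^2 = 1
Step 4: F = 0.5 * 8.854e-6 * 77563 * 5625 / 1
F = 1931.464 uN


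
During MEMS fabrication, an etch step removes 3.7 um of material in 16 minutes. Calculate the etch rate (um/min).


Step 1: Etch rate = depth / time
Step 2: rate = 3.7 / 16
rate = 0.231 um/min


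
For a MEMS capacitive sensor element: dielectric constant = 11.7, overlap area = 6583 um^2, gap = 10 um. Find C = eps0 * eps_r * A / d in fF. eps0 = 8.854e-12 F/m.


Step 1: Convert area to m^2: A = 6583e-12 m^2
Step 2: Convert gap to m: d = 10e-6 m
Step 3: C = eps0 * eps_r * A / d
C = 8.854e-12 * 11.7 * 6583e-12 / 10e-6
Step 4: Convert to fF (multiply by 1e15).
C = 68.19 fF


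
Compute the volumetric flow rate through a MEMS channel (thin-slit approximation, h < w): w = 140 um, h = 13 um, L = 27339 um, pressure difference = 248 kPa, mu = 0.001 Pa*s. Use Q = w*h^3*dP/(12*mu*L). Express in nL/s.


Step 1: Convert all dimensions to SI (meters).
w = 140e-6 m, h = 13e-6 m, L = 27339e-6 m, dP = 248e3 Pa
Step 2: Q = w * h^3 * dP / (12 * mu * L)
Q = 140e-6 * (13e-6)^3 * 248e3 / (12 * 0.001 * 27339e-6) = 2.3251228e-10 m^3/s
Step 3: Convert Q from m^3/s to nL/s (1 m^3 = 1e12 nL, so multiply by 1e12).
Q = 232.512 nL/s


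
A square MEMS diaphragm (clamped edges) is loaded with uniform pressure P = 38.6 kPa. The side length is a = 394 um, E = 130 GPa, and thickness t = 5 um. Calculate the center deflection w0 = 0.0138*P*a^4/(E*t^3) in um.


Step 1: Convert pressure to compatible units (E is in GPa, so P in GPa).
P = 38.6 kPa = 38.6e-6 GPa
Step 2: Compute numerator: 0.0138 * P * a^4.
a^4 = 394^4 = 24098215696
numerator = 0.0138 * 38.6e-6 * 24098215696 = 1.28366e+04
Step 3: Compute denominator: E * t^3 = 130 * 5^3 = 16250
Step 4: w0 = numerator / denominator = 1.28366e+04 / 16250 = 0.7899 um


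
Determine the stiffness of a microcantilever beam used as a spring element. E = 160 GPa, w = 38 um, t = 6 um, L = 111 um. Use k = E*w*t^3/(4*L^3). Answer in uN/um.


Step 1: Convert E to consistent units (1 GPa = 1000 uN/um^2).
E = 160 GPa = 160000 uN/um^2
Step 2: Compute t^3 = 6^3 = 216
Step 3: Compute L^3 = 111^3 = 1367631
Step 4: k = 160000 * 38 * 216 / (4 * 1367631)
k = 240.0648 uN/um


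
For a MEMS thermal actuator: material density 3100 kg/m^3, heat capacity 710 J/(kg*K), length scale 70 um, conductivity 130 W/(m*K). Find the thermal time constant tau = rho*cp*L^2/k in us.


Step 1: Convert L to m: L = 70e-6 m
Step 2: L^2 = (70e-6)^2 = 4.9e-09 m^2
Step 3: tau = 3100 * 710 * 4.9e-09 / 130 = 8.296077e-05 s
Step 4: Convert to microseconds (multiply by 1e6).
tau = 82.961 us


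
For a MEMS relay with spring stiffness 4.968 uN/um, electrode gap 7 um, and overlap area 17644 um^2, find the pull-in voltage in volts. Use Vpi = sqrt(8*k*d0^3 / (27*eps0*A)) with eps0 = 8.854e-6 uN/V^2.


Step 1: Compute numerator: 8 * k * d0^3 = 8 * 4.968 * 7^3 = 13632.192
Step 2: Compute denominator: 27 * eps0 * A = 27 * 8.854e-6 * 17644 = 4.217939
Step 3: Vpi = sqrt(13632.192 / 4.217939)
Vpi = 56.85 V


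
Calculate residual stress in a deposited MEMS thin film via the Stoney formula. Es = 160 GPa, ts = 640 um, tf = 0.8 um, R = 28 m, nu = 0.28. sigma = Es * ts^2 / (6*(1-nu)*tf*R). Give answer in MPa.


Step 1: Compute numerator: Es * ts^2 = 160 * 640^2 = 65536000 (GPa*um^2)
Step 2: Compute denominator (R in um): 6*(1-nu)*tf*R = 6*0.72*0.8*28e6 = 96768000.0 (um^2)
Step 3: sigma (GPa) = 65536000 / 96768000.0 = 6.77249e-01 GPa
Step 4: Convert to MPa (x1000): sigma = 677.2 MPa


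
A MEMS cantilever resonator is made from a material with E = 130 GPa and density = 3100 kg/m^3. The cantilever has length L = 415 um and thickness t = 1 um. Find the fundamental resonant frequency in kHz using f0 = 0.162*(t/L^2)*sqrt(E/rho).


Step 1: Convert units to SI.
t_SI = 1e-6 m, L_SI = 415e-6 m
Step 2: Calculate sqrt(E/rho).
sqrt(130e9 / 3100) = 6475.76 m/s
Step 3: Compute f0.
f0 = 0.162 * 1e-6 / (415e-6)^2 * 6475.76 = 6091.3 Hz = 6.09 kHz


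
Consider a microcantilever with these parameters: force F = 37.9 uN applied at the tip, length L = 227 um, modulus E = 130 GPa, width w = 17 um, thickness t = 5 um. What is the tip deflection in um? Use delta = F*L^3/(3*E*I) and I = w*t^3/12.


Step 1: Calculate the second moment of area.
I = w * t^3 / 12 = 17 * 5^3 / 12 = 177.0833 um^4
Step 2: Convert E to consistent units (1 GPa = 1000 uN/um^2).
E = 130 GPa = 130000 uN/um^2
Step 3: Calculate tip deflection.
delta = F * L^3 / (3 * E * I)
delta = 37.9 * 227^3 / (3 * 130000 * 177.0833)
delta = 6.4191 um


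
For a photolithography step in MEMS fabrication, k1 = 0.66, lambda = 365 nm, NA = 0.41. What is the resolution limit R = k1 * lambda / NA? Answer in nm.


Step 1: Identify values: k1 = 0.66, lambda = 365 nm, NA = 0.41
Step 2: R = k1 * lambda / NA
R = 0.66 * 365 / 0.41
R = 587.6 nm


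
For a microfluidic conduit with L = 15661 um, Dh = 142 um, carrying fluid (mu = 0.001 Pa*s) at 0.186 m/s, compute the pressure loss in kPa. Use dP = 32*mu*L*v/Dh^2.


Step 1: Convert to SI: L = 15661e-6 m, Dh = 142e-6 m
Step 2: dP = 32 * 0.001 * 15661e-6 * 0.186 / (142e-6)^2
Step 3: dP = 4622.81 Pa
Step 4: Convert to kPa: dP = 4.62 kPa


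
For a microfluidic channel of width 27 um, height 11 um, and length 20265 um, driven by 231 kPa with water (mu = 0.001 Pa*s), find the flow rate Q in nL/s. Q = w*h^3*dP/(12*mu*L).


Step 1: Convert all dimensions to SI (meters).
w = 27e-6 m, h = 11e-6 m, L = 20265e-6 m, dP = 231e3 Pa
Step 2: Q = w * h^3 * dP / (12 * mu * L)
Q = 27e-6 * (11e-6)^3 * 231e3 / (12 * 0.001 * 20265e-6) = 3.413705e-11 m^3/s
Step 3: Convert Q from m^3/s to nL/s (1 m^3 = 1e12 nL, so multiply by 1e12).
Q = 34.137 nL/s


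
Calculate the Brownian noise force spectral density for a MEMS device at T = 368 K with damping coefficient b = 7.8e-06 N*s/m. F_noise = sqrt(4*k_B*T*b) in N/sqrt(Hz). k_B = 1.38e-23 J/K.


Step 1: Compute 4 * k_B * T * b
= 4 * 1.38e-23 * 368 * 7.8e-06
= 1.5845e-25 N^2/Hz
Step 2: F_noise = sqrt(1.5845e-25)
F_noise = 3.98e-13 N/sqrt(Hz)


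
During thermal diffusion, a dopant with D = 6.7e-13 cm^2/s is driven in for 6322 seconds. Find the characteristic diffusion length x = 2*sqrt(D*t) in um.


Step 1: Compute D*t = 6.7e-13 * 6322 = 4.23574e-09 cm^2
Step 2: sqrt(D*t) = 6.50826e-05 cm
Step 3: x = 2 * 6.50826e-05 cm = 1.301652e-04 cm
Step 4: Convert to um (1 cm = 1e4 um): x = 1.302 um


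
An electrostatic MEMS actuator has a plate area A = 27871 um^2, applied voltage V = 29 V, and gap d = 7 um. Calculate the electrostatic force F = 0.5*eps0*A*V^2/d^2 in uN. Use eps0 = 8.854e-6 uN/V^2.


Step 1: Identify parameters.
eps0 = 8.854e-6 uN/V^2, A = 27871 um^2, V = 29 V, d = 7 um
Step 2: Compute V^2 = 29^2 = 841
Step 3: Compute d^2 = 7^2 = 49
Step 4: F = 0.5 * 8.854e-6 * 27871 * 841 / 49
F = 2.118 uN


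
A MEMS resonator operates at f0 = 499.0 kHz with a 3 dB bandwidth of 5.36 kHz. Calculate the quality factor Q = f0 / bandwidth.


Step 1: Q = f0 / bandwidth
Step 2: Q = 499.0 / 5.36
Q = 93.1


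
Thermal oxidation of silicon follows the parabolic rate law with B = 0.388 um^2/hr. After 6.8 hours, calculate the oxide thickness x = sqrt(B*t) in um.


Step 1: Compute B*t = 0.388 * 6.8 = 2.6384
Step 2: x = sqrt(2.6384)
x = 1.624 um


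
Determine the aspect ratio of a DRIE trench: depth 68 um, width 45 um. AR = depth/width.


Step 1: AR = depth / width
Step 2: AR = 68 / 45
AR = 1.5


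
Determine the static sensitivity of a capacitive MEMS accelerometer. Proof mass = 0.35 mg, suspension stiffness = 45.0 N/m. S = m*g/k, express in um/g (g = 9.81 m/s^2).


Step 1: Convert mass: m = 0.35 mg = 3.50e-07 kg
Step 2: S = m * g / k = 3.50e-07 * 9.81 / 45.0
Step 3: S = 7.63e-08 m/g
Step 4: Convert to um/g: S = 0.076 um/g


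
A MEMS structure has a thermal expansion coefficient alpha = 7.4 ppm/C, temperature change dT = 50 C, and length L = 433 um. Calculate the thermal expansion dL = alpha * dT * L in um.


Step 1: Convert CTE: alpha = 7.4 ppm/C = 7.4e-6 /C
Step 2: dL = 7.4e-6 * 50 * 433
dL = 0.1602 um


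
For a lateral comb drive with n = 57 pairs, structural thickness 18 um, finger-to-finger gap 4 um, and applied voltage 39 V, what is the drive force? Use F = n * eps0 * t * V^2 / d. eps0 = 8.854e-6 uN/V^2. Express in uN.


Step 1: Parameters: n=57, eps0=8.854e-6 uN/V^2, t=18 um, V=39 V, d=4 um
Step 2: V^2 = 1521
Step 3: F = 57 * 8.854e-6 * 18 * 1521 / 4
F = 3.454 uN


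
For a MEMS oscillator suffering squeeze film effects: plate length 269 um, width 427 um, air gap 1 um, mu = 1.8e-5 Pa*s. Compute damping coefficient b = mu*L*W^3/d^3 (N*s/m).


Step 1: Convert to SI.
L = 269e-6 m, W = 427e-6 m, d = 1e-6 m
Step 2: W^3 = (427e-6)^3 = 7.79e-11 m^3
Step 3: d^3 = (1e-6)^3 = 1.00e-18 m^3
Step 4: b = 1.8e-5 * 269e-6 * 7.79e-11 / 1.00e-18
b = 3.77e-01 N*s/m


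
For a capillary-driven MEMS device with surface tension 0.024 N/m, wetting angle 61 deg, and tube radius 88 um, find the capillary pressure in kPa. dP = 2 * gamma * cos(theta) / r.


Step 1: cos(61 deg) = 0.4848
Step 2: Convert r to m: r = 88e-6 m
Step 3: dP = 2 * 0.024 * 0.4848 / 88e-6 = 264.4 Pa
Step 4: Convert Pa to kPa (divide by 1000).
dP = 0.26 kPa


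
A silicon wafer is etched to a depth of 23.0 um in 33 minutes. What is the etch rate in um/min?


Step 1: Etch rate = depth / time
Step 2: rate = 23.0 / 33
rate = 0.697 um/min


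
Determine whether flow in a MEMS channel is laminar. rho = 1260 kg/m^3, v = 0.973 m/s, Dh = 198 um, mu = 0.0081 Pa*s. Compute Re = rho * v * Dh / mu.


Step 1: Convert Dh to meters: Dh = 198e-6 m
Step 2: Re = rho * v * Dh / mu
Re = 1260 * 0.973 * 198e-6 / 0.0081
Re = 29.968
Since Re = 29.968 is below ~2300, the flow is laminar.


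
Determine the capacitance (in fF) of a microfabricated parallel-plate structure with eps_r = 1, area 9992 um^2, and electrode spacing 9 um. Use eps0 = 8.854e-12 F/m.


Step 1: Convert area to m^2: A = 9992e-12 m^2
Step 2: Convert gap to m: d = 9e-6 m
Step 3: C = eps0 * eps_r * A / d
C = 8.854e-12 * 1 * 9992e-12 / 9e-6
Step 4: Convert to fF (multiply by 1e15).
C = 9.83 fF


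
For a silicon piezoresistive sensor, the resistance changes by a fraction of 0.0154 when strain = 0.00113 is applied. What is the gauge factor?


Step 1: Identify values.
dR/R = 0.0154, strain = 0.00113
Step 2: GF = (dR/R) / strain = 0.0154 / 0.00113
GF = 13.6


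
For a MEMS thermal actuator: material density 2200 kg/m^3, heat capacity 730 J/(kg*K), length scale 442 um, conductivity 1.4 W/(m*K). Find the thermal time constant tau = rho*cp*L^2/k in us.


Step 1: Convert L to m: L = 442e-6 m
Step 2: L^2 = (442e-6)^2 = 1.95364e-07 m^2
Step 3: tau = 2200 * 730 * 1.95364e-07 / 1.4 = 2.2411041714e-01 s
Step 4: Convert to microseconds (multiply by 1e6).
tau = 224110.417 us


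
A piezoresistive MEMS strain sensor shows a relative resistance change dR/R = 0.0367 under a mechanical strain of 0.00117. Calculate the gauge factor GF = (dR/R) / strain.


Step 1: Identify values.
dR/R = 0.0367, strain = 0.00117
Step 2: GF = (dR/R) / strain = 0.0367 / 0.00117
GF = 31.4


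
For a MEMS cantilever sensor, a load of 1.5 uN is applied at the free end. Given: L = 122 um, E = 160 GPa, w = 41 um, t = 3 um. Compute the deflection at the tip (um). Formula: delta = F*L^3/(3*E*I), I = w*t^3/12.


Step 1: Calculate the second moment of area.
I = w * t^3 / 12 = 41 * 3^3 / 12 = 92.25 um^4
Step 2: Convert E to consistent units (1 GPa = 1000 uN/um^2).
E = 160 GPa = 160000 uN/um^2
Step 3: Calculate tip deflection.
delta = F * L^3 / (3 * E * I)
delta = 1.5 * 122^3 / (3 * 160000 * 92.25)
delta = 0.0615 um


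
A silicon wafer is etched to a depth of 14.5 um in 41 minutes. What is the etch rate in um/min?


Step 1: Etch rate = depth / time
Step 2: rate = 14.5 / 41
rate = 0.354 um/min


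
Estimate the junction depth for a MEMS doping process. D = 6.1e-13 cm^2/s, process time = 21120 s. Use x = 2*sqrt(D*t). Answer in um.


Step 1: Compute D*t = 6.1e-13 * 21120 = 1.28832e-08 cm^2
Step 2: sqrt(D*t) = 1.135e-04 cm
Step 3: x = 2 * 1.135e-04 cm = 2.27e-04 cm
Step 4: Convert to um (1 cm = 1e4 um): x = 2.27 um


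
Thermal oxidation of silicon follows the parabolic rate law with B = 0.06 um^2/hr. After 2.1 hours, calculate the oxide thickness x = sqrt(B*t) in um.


Step 1: Compute B*t = 0.06 * 2.1 = 0.126
Step 2: x = sqrt(0.126)
x = 0.355 um


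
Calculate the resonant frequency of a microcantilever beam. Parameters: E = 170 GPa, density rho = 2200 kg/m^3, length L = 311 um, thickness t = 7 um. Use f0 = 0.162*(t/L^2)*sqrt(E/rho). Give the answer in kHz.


Step 1: Convert units to SI.
t_SI = 7e-6 m, L_SI = 311e-6 m
Step 2: Calculate sqrt(E/rho).
sqrt(170e9 / 2200) = 8790.49 m/s
Step 3: Compute f0.
f0 = 0.162 * 7e-6 / (311e-6)^2 * 8790.49 = 103063.6 Hz = 103.06 kHz


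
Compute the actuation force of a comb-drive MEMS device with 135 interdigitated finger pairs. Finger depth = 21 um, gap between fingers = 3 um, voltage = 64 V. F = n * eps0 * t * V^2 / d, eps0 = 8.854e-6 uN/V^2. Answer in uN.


Step 1: Parameters: n=135, eps0=8.854e-6 uN/V^2, t=21 um, V=64 V, d=3 um
Step 2: V^2 = 4096
Step 3: F = 135 * 8.854e-6 * 21 * 4096 / 3
F = 34.271 uN


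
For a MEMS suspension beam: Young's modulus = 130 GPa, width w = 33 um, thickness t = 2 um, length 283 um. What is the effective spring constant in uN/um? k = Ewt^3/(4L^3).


Step 1: Convert E to consistent units (1 GPa = 1000 uN/um^2).
E = 130 GPa = 130000 uN/um^2
Step 2: Compute t^3 = 2^3 = 8
Step 3: Compute L^3 = 283^3 = 22665187
Step 4: k = 130000 * 33 * 8 / (4 * 22665187)
k = 0.3786 uN/um


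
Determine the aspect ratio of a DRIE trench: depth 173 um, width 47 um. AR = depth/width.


Step 1: AR = depth / width
Step 2: AR = 173 / 47
AR = 3.7


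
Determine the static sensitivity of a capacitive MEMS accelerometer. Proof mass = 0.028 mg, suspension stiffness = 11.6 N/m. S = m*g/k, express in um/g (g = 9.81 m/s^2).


Step 1: Convert mass: m = 0.028 mg = 2.80e-08 kg
Step 2: S = m * g / k = 2.80e-08 * 9.81 / 11.6
Step 3: S = 2.37e-08 m/g
Step 4: Convert to um/g: S = 0.024 um/g


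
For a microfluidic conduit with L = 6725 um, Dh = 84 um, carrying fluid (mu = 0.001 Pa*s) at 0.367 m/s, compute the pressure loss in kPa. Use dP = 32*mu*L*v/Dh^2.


Step 1: Convert to SI: L = 6725e-6 m, Dh = 84e-6 m
Step 2: dP = 32 * 0.001 * 6725e-6 * 0.367 / (84e-6)^2
Step 3: dP = 11193.08 Pa
Step 4: Convert to kPa: dP = 11.19 kPa


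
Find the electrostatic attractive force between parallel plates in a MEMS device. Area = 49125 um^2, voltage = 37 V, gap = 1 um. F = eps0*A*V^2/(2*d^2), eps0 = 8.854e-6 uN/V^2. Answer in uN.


Step 1: Identify parameters.
eps0 = 8.854e-6 uN/V^2, A = 49125 um^2, V = 37 V, d = 1 um
Step 2: Compute V^2 = 37^2 = 1369
Step 3: Compute d^2 = 1^2 = 1
Step 4: F = 0.5 * 8.854e-6 * 49125 * 1369 / 1
F = 297.725 uN


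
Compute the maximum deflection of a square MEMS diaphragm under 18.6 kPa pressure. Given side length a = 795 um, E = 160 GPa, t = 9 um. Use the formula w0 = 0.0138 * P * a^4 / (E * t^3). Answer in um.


Step 1: Convert pressure to compatible units (E is in GPa, so P in GPa).
P = 18.6 kPa = 18.6e-6 GPa
Step 2: Compute numerator: 0.0138 * P * a^4.
a^4 = 795^4 = 399455600625
numerator = 0.0138 * 18.6e-6 * 399455600625 = 1.0253e+05
Step 3: Compute denominator: E * t^3 = 160 * 9^3 = 116640
Step 4: w0 = numerator / denominator = 1.0253e+05 / 116640 = 0.879 um


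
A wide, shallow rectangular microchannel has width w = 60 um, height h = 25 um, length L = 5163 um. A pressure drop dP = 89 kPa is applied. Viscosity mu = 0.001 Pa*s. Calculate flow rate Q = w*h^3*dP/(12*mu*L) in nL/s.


Step 1: Convert all dimensions to SI (meters).
w = 60e-6 m, h = 25e-6 m, L = 5163e-6 m, dP = 89e3 Pa
Step 2: Q = w * h^3 * dP / (12 * mu * L)
Q = 60e-6 * (25e-6)^3 * 89e3 / (12 * 0.001 * 5163e-6) = 1.34672187e-09 m^3/s
Step 3: Convert Q from m^3/s to nL/s (1 m^3 = 1e12 nL, so multiply by 1e12).
Q = 1346.722 nL/s


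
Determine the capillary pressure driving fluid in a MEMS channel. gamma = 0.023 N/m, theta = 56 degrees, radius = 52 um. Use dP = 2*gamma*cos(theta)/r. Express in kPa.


Step 1: cos(56 deg) = 0.5592
Step 2: Convert r to m: r = 52e-6 m
Step 3: dP = 2 * 0.023 * 0.5592 / 52e-6 = 494.7 Pa
Step 4: Convert Pa to kPa (divide by 1000).
dP = 0.49 kPa


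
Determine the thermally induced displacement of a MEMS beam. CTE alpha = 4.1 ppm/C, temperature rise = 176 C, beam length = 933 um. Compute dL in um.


Step 1: Convert CTE: alpha = 4.1 ppm/C = 4.1e-6 /C
Step 2: dL = 4.1e-6 * 176 * 933
dL = 0.6733 um


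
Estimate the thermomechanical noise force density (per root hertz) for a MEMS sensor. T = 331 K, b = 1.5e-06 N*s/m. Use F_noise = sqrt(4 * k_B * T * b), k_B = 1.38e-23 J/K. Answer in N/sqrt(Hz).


Step 1: Compute 4 * k_B * T * b
= 4 * 1.38e-23 * 331 * 1.5e-06
= 2.7407e-26 N^2/Hz
Step 2: F_noise = sqrt(2.7407e-26)
F_noise = 1.66e-13 N/sqrt(Hz)


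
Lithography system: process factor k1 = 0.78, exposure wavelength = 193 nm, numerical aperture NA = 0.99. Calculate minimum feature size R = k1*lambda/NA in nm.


Step 1: Identify values: k1 = 0.78, lambda = 193 nm, NA = 0.99
Step 2: R = k1 * lambda / NA
R = 0.78 * 193 / 0.99
R = 152.1 nm


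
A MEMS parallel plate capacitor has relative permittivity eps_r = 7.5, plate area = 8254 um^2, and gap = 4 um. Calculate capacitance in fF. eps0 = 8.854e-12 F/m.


Step 1: Convert area to m^2: A = 8254e-12 m^2
Step 2: Convert gap to m: d = 4e-6 m
Step 3: C = eps0 * eps_r * A / d
C = 8.854e-12 * 7.5 * 8254e-12 / 4e-6
Step 4: Convert to fF (multiply by 1e15).
C = 137.03 fF


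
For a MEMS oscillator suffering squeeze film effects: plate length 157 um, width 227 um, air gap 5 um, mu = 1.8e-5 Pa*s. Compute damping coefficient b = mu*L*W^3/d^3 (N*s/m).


Step 1: Convert to SI.
L = 157e-6 m, W = 227e-6 m, d = 5e-6 m
Step 2: W^3 = (227e-6)^3 = 1.17e-11 m^3
Step 3: d^3 = (5e-6)^3 = 1.25e-16 m^3
Step 4: b = 1.8e-5 * 157e-6 * 1.17e-11 / 1.25e-16
b = 2.64e-04 N*s/m


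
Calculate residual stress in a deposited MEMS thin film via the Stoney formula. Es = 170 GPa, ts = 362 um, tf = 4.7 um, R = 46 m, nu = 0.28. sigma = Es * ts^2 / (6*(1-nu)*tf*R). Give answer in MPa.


Step 1: Compute numerator: Es * ts^2 = 170 * 362^2 = 22277480 (GPa*um^2)
Step 2: Compute denominator (R in um): 6*(1-nu)*tf*R = 6*0.72*4.7*46e6 = 933984000.0 (um^2)
Step 3: sigma (GPa) = 22277480 / 933984000.0 = 2.3852e-02 GPa
Step 4: Convert to MPa (x1000): sigma = 23.9 MPa


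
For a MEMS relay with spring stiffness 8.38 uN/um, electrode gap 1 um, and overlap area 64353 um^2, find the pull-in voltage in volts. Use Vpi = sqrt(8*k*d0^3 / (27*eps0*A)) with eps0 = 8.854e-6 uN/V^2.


Step 1: Compute numerator: 8 * k * d0^3 = 8 * 8.38 * 1^3 = 67.04
Step 2: Compute denominator: 27 * eps0 * A = 27 * 8.854e-6 * 64353 = 15.384099
Step 3: Vpi = sqrt(67.04 / 15.384099)
Vpi = 2.09 V


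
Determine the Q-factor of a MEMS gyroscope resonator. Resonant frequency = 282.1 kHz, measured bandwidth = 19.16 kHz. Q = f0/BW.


Step 1: Q = f0 / bandwidth
Step 2: Q = 282.1 / 19.16
Q = 14.7


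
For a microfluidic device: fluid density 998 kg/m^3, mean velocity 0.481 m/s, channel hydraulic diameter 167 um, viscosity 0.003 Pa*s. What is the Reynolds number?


Step 1: Convert Dh to meters: Dh = 167e-6 m
Step 2: Re = rho * v * Dh / mu
Re = 998 * 0.481 * 167e-6 / 0.003
Re = 26.722


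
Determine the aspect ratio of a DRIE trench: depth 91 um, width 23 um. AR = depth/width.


Step 1: AR = depth / width
Step 2: AR = 91 / 23
AR = 4.0


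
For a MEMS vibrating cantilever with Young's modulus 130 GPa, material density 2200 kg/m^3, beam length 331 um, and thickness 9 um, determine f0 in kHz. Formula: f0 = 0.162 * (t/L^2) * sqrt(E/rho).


Step 1: Convert units to SI.
t_SI = 9e-6 m, L_SI = 331e-6 m
Step 2: Calculate sqrt(E/rho).
sqrt(130e9 / 2200) = 7687.06 m/s
Step 3: Compute f0.
f0 = 0.162 * 9e-6 / (331e-6)^2 * 7687.06 = 102296.7 Hz = 102.3 kHz


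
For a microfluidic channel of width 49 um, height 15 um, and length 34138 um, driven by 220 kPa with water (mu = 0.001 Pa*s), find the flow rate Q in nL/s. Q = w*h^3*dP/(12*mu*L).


Step 1: Convert all dimensions to SI (meters).
w = 49e-6 m, h = 15e-6 m, L = 34138e-6 m, dP = 220e3 Pa
Step 2: Q = w * h^3 * dP / (12 * mu * L)
Q = 49e-6 * (15e-6)^3 * 220e3 / (12 * 0.001 * 34138e-6) = 8.881232e-11 m^3/s
Step 3: Convert Q from m^3/s to nL/s (1 m^3 = 1e12 nL, so multiply by 1e12).
Q = 88.812 nL/s


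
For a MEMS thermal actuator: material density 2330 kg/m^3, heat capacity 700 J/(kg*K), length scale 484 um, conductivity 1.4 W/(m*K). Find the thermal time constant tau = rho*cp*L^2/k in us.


Step 1: Convert L to m: L = 484e-6 m
Step 2: L^2 = (484e-6)^2 = 2.34256e-07 m^2
Step 3: tau = 2330 * 700 * 2.34256e-07 / 1.4 = 2.7290824e-01 s
Step 4: Convert to microseconds (multiply by 1e6).
tau = 272908.24 us


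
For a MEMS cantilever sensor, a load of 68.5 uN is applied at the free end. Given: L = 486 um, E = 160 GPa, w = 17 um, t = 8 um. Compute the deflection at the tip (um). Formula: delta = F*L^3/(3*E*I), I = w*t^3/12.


Step 1: Calculate the second moment of area.
I = w * t^3 / 12 = 17 * 8^3 / 12 = 725.3333 um^4
Step 2: Convert E to consistent units (1 GPa = 1000 uN/um^2).
E = 160 GPa = 160000 uN/um^2
Step 3: Calculate tip deflection.
delta = F * L^3 / (3 * E * I)
delta = 68.5 * 486^3 / (3 * 160000 * 725.3333)
delta = 22.585 um


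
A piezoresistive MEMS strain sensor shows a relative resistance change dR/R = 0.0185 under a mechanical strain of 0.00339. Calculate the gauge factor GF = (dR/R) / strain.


Step 1: Identify values.
dR/R = 0.0185, strain = 0.00339
Step 2: GF = (dR/R) / strain = 0.0185 / 0.00339
GF = 5.5


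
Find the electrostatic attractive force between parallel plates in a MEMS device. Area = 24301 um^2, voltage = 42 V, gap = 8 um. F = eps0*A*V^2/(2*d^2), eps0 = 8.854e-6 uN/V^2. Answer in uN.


Step 1: Identify parameters.
eps0 = 8.854e-6 uN/V^2, A = 24301 um^2, V = 42 V, d = 8 um
Step 2: Compute V^2 = 42^2 = 1764
Step 3: Compute d^2 = 8^2 = 64
Step 4: F = 0.5 * 8.854e-6 * 24301 * 1764 / 64
F = 2.965 uN


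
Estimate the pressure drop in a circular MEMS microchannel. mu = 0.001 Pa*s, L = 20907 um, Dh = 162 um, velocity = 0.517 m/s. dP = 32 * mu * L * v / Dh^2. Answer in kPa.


Step 1: Convert to SI: L = 20907e-6 m, Dh = 162e-6 m
Step 2: dP = 32 * 0.001 * 20907e-6 * 0.517 / (162e-6)^2
Step 3: dP = 13179.60 Pa
Step 4: Convert to kPa: dP = 13.18 kPa


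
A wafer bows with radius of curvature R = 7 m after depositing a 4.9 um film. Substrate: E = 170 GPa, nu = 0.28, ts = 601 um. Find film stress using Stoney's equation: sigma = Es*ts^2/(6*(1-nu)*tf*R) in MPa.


Step 1: Compute numerator: Es * ts^2 = 170 * 601^2 = 61404170 (GPa*um^2)
Step 2: Compute denominator (R in um): 6*(1-nu)*tf*R = 6*0.72*4.9*7e6 = 148176000.0 (um^2)
Step 3: sigma (GPa) = 61404170 / 148176000.0 = 4.144e-01 GPa
Step 4: Convert to MPa (x1000): sigma = 414.4 MPa


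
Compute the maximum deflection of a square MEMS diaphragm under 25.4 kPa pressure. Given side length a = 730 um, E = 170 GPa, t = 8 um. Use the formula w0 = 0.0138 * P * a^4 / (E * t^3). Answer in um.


Step 1: Convert pressure to compatible units (E is in GPa, so P in GPa).
P = 25.4 kPa = 25.4e-6 GPa
Step 2: Compute numerator: 0.0138 * P * a^4.
a^4 = 730^4 = 283982410000
numerator = 0.0138 * 25.4e-6 * 283982410000 = 9.954151e+04
Step 3: Compute denominator: E * t^3 = 170 * 8^3 = 87040
Step 4: w0 = numerator / denominator = 9.954151e+04 / 87040 = 1.1436 um


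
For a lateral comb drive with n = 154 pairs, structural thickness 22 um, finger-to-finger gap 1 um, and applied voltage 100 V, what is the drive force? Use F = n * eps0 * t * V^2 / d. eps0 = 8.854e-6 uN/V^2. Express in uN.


Step 1: Parameters: n=154, eps0=8.854e-6 uN/V^2, t=22 um, V=100 V, d=1 um
Step 2: V^2 = 10000
Step 3: F = 154 * 8.854e-6 * 22 * 10000 / 1
F = 299.974 uN


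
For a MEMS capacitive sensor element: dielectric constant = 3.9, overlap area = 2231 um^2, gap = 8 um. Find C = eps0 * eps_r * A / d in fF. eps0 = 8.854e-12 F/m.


Step 1: Convert area to m^2: A = 2231e-12 m^2
Step 2: Convert gap to m: d = 8e-6 m
Step 3: C = eps0 * eps_r * A / d
C = 8.854e-12 * 3.9 * 2231e-12 / 8e-6
Step 4: Convert to fF (multiply by 1e15).
C = 9.63 fF


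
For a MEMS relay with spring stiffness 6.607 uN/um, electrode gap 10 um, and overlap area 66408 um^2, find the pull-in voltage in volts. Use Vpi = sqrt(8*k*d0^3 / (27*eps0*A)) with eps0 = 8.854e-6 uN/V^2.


Step 1: Compute numerator: 8 * k * d0^3 = 8 * 6.607 * 10^3 = 52856.0
Step 2: Compute denominator: 27 * eps0 * A = 27 * 8.854e-6 * 66408 = 15.875364
Step 3: Vpi = sqrt(52856.0 / 15.875364)
Vpi = 57.7 V


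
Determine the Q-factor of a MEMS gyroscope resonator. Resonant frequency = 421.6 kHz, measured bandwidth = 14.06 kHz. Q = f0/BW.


Step 1: Q = f0 / bandwidth
Step 2: Q = 421.6 / 14.06
Q = 30.0


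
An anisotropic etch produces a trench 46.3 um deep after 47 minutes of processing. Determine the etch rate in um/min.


Step 1: Etch rate = depth / time
Step 2: rate = 46.3 / 47
rate = 0.985 um/min


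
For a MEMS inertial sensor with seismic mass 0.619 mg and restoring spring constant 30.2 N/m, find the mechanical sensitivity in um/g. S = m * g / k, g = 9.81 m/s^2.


Step 1: Convert mass: m = 0.619 mg = 6.19e-07 kg
Step 2: S = m * g / k = 6.19e-07 * 9.81 / 30.2
Step 3: S = 2.01e-07 m/g
Step 4: Convert to um/g: S = 0.201 um/g


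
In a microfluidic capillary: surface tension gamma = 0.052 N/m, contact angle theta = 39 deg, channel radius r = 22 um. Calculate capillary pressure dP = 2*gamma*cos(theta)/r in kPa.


Step 1: cos(39 deg) = 0.7771
Step 2: Convert r to m: r = 22e-6 m
Step 3: dP = 2 * 0.052 * 0.7771 / 22e-6 = 3673.6 Pa
Step 4: Convert Pa to kPa (divide by 1000).
dP = 3.67 kPa


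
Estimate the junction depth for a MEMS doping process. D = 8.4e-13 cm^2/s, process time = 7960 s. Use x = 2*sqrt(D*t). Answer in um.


Step 1: Compute D*t = 8.4e-13 * 7960 = 6.6864e-09 cm^2
Step 2: sqrt(D*t) = 8.17704e-05 cm
Step 3: x = 2 * 8.17704e-05 cm = 1.635408e-04 cm
Step 4: Convert to um (1 cm = 1e4 um): x = 1.635 um


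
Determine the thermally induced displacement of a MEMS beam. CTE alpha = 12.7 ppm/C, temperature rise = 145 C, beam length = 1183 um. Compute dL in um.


Step 1: Convert CTE: alpha = 12.7 ppm/C = 12.7e-6 /C
Step 2: dL = 12.7e-6 * 145 * 1183
dL = 2.1785 um


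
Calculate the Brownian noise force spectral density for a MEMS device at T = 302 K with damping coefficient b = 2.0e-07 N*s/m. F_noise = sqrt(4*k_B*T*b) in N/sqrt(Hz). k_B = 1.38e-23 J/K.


Step 1: Compute 4 * k_B * T * b
= 4 * 1.38e-23 * 302 * 2.0e-07
= 3.3341e-27 N^2/Hz
Step 2: F_noise = sqrt(3.3341e-27)
F_noise = 5.77e-14 N/sqrt(Hz)


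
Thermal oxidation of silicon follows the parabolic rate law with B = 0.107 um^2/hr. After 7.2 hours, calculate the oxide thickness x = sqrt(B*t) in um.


Step 1: Compute B*t = 0.107 * 7.2 = 0.7704
Step 2: x = sqrt(0.7704)
x = 0.878 um


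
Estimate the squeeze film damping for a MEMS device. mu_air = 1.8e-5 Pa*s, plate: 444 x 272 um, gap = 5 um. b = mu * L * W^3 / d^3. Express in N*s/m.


Step 1: Convert to SI.
L = 444e-6 m, W = 272e-6 m, d = 5e-6 m
Step 2: W^3 = (272e-6)^3 = 2.01e-11 m^3
Step 3: d^3 = (5e-6)^3 = 1.25e-16 m^3
Step 4: b = 1.8e-5 * 444e-6 * 2.01e-11 / 1.25e-16
b = 1.29e-03 N*s/m


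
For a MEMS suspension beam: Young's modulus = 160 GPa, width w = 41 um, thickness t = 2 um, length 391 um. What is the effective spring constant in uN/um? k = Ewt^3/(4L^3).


Step 1: Convert E to consistent units (1 GPa = 1000 uN/um^2).
E = 160 GPa = 160000 uN/um^2
Step 2: Compute t^3 = 2^3 = 8
Step 3: Compute L^3 = 391^3 = 59776471
Step 4: k = 160000 * 41 * 8 / (4 * 59776471)
k = 0.2195 uN/um


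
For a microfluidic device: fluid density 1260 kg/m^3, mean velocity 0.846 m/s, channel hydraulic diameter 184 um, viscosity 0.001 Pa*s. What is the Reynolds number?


Step 1: Convert Dh to meters: Dh = 184e-6 m
Step 2: Re = rho * v * Dh / mu
Re = 1260 * 0.846 * 184e-6 / 0.001
Re = 196.137


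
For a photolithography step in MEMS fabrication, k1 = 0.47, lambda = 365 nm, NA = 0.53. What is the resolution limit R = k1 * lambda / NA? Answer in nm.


Step 1: Identify values: k1 = 0.47, lambda = 365 nm, NA = 0.53
Step 2: R = k1 * lambda / NA
R = 0.47 * 365 / 0.53
R = 323.7 nm


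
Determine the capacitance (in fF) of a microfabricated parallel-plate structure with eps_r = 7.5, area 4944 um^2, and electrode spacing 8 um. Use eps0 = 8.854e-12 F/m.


Step 1: Convert area to m^2: A = 4944e-12 m^2
Step 2: Convert gap to m: d = 8e-6 m
Step 3: C = eps0 * eps_r * A / d
C = 8.854e-12 * 7.5 * 4944e-12 / 8e-6
Step 4: Convert to fF (multiply by 1e15).
C = 41.04 fF


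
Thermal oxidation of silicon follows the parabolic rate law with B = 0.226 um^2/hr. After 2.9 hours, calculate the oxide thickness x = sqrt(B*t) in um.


Step 1: Compute B*t = 0.226 * 2.9 = 0.6554
Step 2: x = sqrt(0.6554)
x = 0.81 um


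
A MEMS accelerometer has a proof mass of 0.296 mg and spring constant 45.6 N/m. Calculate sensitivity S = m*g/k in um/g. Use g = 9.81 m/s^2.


Step 1: Convert mass: m = 0.296 mg = 2.96e-07 kg
Step 2: S = m * g / k = 2.96e-07 * 9.81 / 45.6
Step 3: S = 6.37e-08 m/g
Step 4: Convert to um/g: S = 0.064 um/g


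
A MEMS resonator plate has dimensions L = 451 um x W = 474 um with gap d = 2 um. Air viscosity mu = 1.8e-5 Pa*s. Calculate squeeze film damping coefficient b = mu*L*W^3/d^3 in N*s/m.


Step 1: Convert to SI.
L = 451e-6 m, W = 474e-6 m, d = 2e-6 m
Step 2: W^3 = (474e-6)^3 = 1.06e-10 m^3
Step 3: d^3 = (2e-6)^3 = 8.00e-18 m^3
Step 4: b = 1.8e-5 * 451e-6 * 1.06e-10 / 8.00e-18
b = 1.08e-01 N*s/m


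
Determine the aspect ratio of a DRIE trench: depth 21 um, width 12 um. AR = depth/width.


Step 1: AR = depth / width
Step 2: AR = 21 / 12
AR = 1.8


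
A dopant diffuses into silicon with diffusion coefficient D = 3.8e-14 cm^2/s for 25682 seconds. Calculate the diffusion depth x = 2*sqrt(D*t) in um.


Step 1: Compute D*t = 3.8e-14 * 25682 = 9.75916e-10 cm^2
Step 2: sqrt(D*t) = 3.124e-05 cm
Step 3: x = 2 * 3.124e-05 cm = 6.248e-05 cm
Step 4: Convert to um (1 cm = 1e4 um): x = 0.625 um


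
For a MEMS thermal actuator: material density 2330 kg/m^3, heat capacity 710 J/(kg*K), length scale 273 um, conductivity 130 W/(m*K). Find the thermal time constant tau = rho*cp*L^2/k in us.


Step 1: Convert L to m: L = 273e-6 m
Step 2: L^2 = (273e-6)^2 = 7.4529e-08 m^2
Step 3: tau = 2330 * 710 * 7.4529e-08 / 130 = 9.484102e-04 s
Step 4: Convert to microseconds (multiply by 1e6).
tau = 948.41 us


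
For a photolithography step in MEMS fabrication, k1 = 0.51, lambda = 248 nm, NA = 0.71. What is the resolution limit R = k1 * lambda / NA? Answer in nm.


Step 1: Identify values: k1 = 0.51, lambda = 248 nm, NA = 0.71
Step 2: R = k1 * lambda / NA
R = 0.51 * 248 / 0.71
R = 178.1 nm


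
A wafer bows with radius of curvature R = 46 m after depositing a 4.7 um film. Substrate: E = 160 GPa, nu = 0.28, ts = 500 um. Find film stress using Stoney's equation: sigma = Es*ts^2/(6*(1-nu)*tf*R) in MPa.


Step 1: Compute numerator: Es * ts^2 = 160 * 500^2 = 40000000 (GPa*um^2)
Step 2: Compute denominator (R in um): 6*(1-nu)*tf*R = 6*0.72*4.7*46e6 = 933984000.0 (um^2)
Step 3: sigma (GPa) = 40000000 / 933984000.0 = 4.2827e-02 GPa
Step 4: Convert to MPa (x1000): sigma = 42.8 MPa


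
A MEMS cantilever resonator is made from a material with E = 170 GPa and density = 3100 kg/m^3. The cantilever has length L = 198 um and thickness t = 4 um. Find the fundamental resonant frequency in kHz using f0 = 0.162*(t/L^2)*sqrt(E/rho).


Step 1: Convert units to SI.
t_SI = 4e-6 m, L_SI = 198e-6 m
Step 2: Calculate sqrt(E/rho).
sqrt(170e9 / 3100) = 7405.32 m/s
Step 3: Compute f0.
f0 = 0.162 * 4e-6 / (198e-6)^2 * 7405.32 = 122402.0 Hz = 122.4 kHz


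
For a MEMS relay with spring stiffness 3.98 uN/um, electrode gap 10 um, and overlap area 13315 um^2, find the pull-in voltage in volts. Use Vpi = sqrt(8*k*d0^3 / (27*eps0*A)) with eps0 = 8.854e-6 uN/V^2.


Step 1: Compute numerator: 8 * k * d0^3 = 8 * 3.98 * 10^3 = 31840.0
Step 2: Compute denominator: 27 * eps0 * A = 27 * 8.854e-6 * 13315 = 3.183057
Step 3: Vpi = sqrt(31840.0 / 3.183057)
Vpi = 100.01 V


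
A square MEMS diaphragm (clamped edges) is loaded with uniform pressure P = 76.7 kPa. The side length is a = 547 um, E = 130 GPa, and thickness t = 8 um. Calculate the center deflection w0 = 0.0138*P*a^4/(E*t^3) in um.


Step 1: Convert pressure to compatible units (E is in GPa, so P in GPa).
P = 76.7 kPa = 76.7e-6 GPa
Step 2: Compute numerator: 0.0138 * P * a^4.
a^4 = 547^4 = 89526025681
numerator = 0.0138 * 76.7e-6 * 89526025681 = 9.475972e+04
Step 3: Compute denominator: E * t^3 = 130 * 8^3 = 66560
Step 4: w0 = numerator / denominator = 9.475972e+04 / 66560 = 1.4237 um


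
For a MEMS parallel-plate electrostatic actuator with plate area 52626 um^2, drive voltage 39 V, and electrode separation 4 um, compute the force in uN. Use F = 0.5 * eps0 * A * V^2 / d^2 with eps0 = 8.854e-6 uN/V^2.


Step 1: Identify parameters.
eps0 = 8.854e-6 uN/V^2, A = 52626 um^2, V = 39 V, d = 4 um
Step 2: Compute V^2 = 39^2 = 1521
Step 3: Compute d^2 = 4^2 = 16
Step 4: F = 0.5 * 8.854e-6 * 52626 * 1521 / 16
F = 22.147 uN


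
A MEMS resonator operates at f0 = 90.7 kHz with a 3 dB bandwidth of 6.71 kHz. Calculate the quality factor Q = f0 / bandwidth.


Step 1: Q = f0 / bandwidth
Step 2: Q = 90.7 / 6.71
Q = 13.5


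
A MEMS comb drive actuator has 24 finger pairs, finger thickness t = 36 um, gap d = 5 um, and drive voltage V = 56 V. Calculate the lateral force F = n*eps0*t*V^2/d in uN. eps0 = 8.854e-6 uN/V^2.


Step 1: Parameters: n=24, eps0=8.854e-6 uN/V^2, t=36 um, V=56 V, d=5 um
Step 2: V^2 = 3136
Step 3: F = 24 * 8.854e-6 * 36 * 3136 / 5
F = 4.798 uN


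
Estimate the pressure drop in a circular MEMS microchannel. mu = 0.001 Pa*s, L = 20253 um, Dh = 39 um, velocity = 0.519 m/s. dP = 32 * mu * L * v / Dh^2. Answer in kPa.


Step 1: Convert to SI: L = 20253e-6 m, Dh = 39e-6 m
Step 2: dP = 32 * 0.001 * 20253e-6 * 0.519 / (39e-6)^2
Step 3: dP = 221145.18 Pa
Step 4: Convert to kPa: dP = 221.15 kPa


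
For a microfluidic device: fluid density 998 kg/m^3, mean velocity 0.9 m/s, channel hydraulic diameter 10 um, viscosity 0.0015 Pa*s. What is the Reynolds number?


Step 1: Convert Dh to meters: Dh = 10e-6 m
Step 2: Re = rho * v * Dh / mu
Re = 998 * 0.9 * 10e-6 / 0.0015
Re = 5.988


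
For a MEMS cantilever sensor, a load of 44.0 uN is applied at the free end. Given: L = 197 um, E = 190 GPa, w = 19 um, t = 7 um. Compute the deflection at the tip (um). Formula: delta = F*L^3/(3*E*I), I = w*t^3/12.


Step 1: Calculate the second moment of area.
I = w * t^3 / 12 = 19 * 7^3 / 12 = 543.0833 um^4
Step 2: Convert E to consistent units (1 GPa = 1000 uN/um^2).
E = 190 GPa = 190000 uN/um^2
Step 3: Calculate tip deflection.
delta = F * L^3 / (3 * E * I)
delta = 44.0 * 197^3 / (3 * 190000 * 543.0833)
delta = 1.0867 um


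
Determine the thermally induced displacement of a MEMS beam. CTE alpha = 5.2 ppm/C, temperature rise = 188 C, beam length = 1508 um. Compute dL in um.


Step 1: Convert CTE: alpha = 5.2 ppm/C = 5.2e-6 /C
Step 2: dL = 5.2e-6 * 188 * 1508
dL = 1.4742 um


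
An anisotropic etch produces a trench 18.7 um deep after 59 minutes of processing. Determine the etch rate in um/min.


Step 1: Etch rate = depth / time
Step 2: rate = 18.7 / 59
rate = 0.317 um/min


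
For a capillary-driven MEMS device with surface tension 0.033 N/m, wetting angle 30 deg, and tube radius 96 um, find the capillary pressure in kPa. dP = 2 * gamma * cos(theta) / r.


Step 1: cos(30 deg) = 0.866
Step 2: Convert r to m: r = 96e-6 m
Step 3: dP = 2 * 0.033 * 0.866 / 96e-6 = 595.4 Pa
Step 4: Convert Pa to kPa (divide by 1000).
dP = 0.6 kPa


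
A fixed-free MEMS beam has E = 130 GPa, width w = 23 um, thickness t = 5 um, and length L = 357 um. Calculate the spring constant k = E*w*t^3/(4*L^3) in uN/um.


Step 1: Convert E to consistent units (1 GPa = 1000 uN/um^2).
E = 130 GPa = 130000 uN/um^2
Step 2: Compute t^3 = 5^3 = 125
Step 3: Compute L^3 = 357^3 = 45499293
Step 4: k = 130000 * 23 * 125 / (4 * 45499293)
k = 2.0536 uN/um


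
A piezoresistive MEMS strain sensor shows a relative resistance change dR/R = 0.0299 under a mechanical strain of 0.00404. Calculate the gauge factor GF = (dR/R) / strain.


Step 1: Identify values.
dR/R = 0.0299, strain = 0.00404
Step 2: GF = (dR/R) / strain = 0.0299 / 0.00404
GF = 7.4


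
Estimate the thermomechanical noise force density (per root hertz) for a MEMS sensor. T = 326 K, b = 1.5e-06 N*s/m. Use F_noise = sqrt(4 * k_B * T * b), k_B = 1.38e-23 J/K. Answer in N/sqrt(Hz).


Step 1: Compute 4 * k_B * T * b
= 4 * 1.38e-23 * 326 * 1.5e-06
= 2.6993e-26 N^2/Hz
Step 2: F_noise = sqrt(2.6993e-26)
F_noise = 1.64e-13 N/sqrt(Hz)


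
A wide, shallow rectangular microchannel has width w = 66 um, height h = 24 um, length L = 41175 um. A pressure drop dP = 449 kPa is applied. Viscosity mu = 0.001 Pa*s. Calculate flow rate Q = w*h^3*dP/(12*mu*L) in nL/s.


Step 1: Convert all dimensions to SI (meters).
w = 66e-6 m, h = 24e-6 m, L = 41175e-6 m, dP = 449e3 Pa
Step 2: Q = w * h^3 * dP / (12 * mu * L)
Q = 66e-6 * (24e-6)^3 * 449e3 / (12 * 0.001 * 41175e-6) = 8.2910426e-10 m^3/s
Step 3: Convert Q from m^3/s to nL/s (1 m^3 = 1e12 nL, so multiply by 1e12).
Q = 829.104 nL/s


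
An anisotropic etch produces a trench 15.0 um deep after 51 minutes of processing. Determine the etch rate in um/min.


Step 1: Etch rate = depth / time
Step 2: rate = 15.0 / 51
rate = 0.294 um/min


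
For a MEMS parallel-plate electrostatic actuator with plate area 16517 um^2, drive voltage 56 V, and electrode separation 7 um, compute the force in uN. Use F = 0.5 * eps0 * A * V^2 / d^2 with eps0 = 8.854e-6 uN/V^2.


Step 1: Identify parameters.
eps0 = 8.854e-6 uN/V^2, A = 16517 um^2, V = 56 V, d = 7 um
Step 2: Compute V^2 = 56^2 = 3136
Step 3: Compute d^2 = 7^2 = 49
Step 4: F = 0.5 * 8.854e-6 * 16517 * 3136 / 49
F = 4.68 uN
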